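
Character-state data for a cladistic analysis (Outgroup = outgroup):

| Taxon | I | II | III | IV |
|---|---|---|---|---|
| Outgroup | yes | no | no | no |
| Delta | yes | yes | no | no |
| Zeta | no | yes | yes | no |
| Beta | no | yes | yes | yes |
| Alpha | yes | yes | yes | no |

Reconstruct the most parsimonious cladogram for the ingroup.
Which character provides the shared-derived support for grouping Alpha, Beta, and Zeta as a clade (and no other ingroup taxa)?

III

Character polarity is set by the outgroup: the derived state is whichever differs from the outgroup's state, so for I the derived state is 'no', and for the remaining characters it is 'yes'.
I: derived state 'no' in Beta and Zeta only — synapomorphy for {Beta, Zeta}.
II (derived state 'yes') is shared by all ingroup taxa — unites the whole ingroup.
Only Alpha, Beta, and Zeta show the derived state 'yes' for III, supporting them as a clade.
IV: derived state 'yes' in Beta only — an autapomorphy, so it tells us nothing about relationships among taxa.
Most parsimonious ingroup topology: (Delta,((Zeta,Beta),Alpha)).
The clade {Alpha, Beta, Zeta} is supported by III: its derived state 'yes' occurs in exactly those taxa and in no other taxon (including the outgroup).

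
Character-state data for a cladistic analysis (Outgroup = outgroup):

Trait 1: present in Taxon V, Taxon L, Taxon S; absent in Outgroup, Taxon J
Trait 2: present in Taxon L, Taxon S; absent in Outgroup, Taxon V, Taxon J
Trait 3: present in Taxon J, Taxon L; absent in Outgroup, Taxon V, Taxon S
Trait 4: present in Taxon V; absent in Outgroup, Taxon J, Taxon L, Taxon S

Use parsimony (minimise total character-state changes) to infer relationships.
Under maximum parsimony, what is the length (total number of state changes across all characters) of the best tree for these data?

5

The outgroup has state 'absent' for every character, so 'present' is the derived state throughout.
Trait 1: derived state 'present' in Taxon L, Taxon S, and Taxon V only — synapomorphy for {Taxon L, Taxon S, Taxon V}.
Trait 2: derived state 'present' in Taxon L and Taxon S only — synapomorphy for {Taxon L, Taxon S}.
Trait 3 (state 'present') occurs in Taxon J and Taxon L but conflicts with the nesting implied by the other characters — most parsimoniously interpreted as homoplasy.
Trait 4: derived state 'present' in Taxon V only — an autapomorphy, so it tells us nothing about relationships among taxa.
Most parsimonious ingroup topology: ((Taxon V,(Taxon L,Taxon S)),Taxon J).
Changes per character on this tree: Trait 1: 1; Trait 2: 1; Trait 3: 2; Trait 4: 1.
Total = 5.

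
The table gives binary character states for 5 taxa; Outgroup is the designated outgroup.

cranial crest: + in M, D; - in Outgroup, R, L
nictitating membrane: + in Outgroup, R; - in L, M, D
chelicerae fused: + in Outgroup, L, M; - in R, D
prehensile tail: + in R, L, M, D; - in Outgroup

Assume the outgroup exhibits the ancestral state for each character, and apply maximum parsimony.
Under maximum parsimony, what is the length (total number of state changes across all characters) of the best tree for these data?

5

Character polarity is set by the outgroup: the derived state is whichever differs from the outgroup's state, so for nictitating membrane, chelicerae fused the derived state is '-', and for the remaining characters it is '+'.
cranial crest: derived state '+' in D and M only — synapomorphy for {D, M}.
nictitating membrane: derived state '-' in D, L, and M only — synapomorphy for {D, L, M}.
chelicerae fused groups D and R, which is incompatible with the clades supported by the remaining characters; treating it as convergent (homoplasy) costs fewer steps than any alternative tree.
prehensile tail (derived state '+') is shared by all ingroup taxa — unites the whole ingroup.
Most parsimonious ingroup topology: (((M,D),L),R).
Changes per character on this tree: cranial crest: 1; nictitating membrane: 1; chelicerae fused: 2; prehensile tail: 1.
Total = 5.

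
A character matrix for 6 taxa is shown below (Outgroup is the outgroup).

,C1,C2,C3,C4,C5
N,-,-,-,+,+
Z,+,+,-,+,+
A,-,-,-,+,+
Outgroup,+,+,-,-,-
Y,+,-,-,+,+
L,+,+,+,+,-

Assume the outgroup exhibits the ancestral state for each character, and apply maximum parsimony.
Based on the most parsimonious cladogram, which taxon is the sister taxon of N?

A

Character polarity is set by the outgroup: the derived state is whichever differs from the outgroup's state, so for C1, C2 the derived state is '-', and for the remaining characters it is '+'.
C1 (derived state '-') is shared by A and N — a synapomorphy uniting that clade.
Only A, N, and Y show the derived state '-' for C2, supporting them as a clade.
C3: derived state '+' in L only — an autapomorphy, so it tells us nothing about relationships among taxa.
C4 (derived state '+') is shared by all ingroup taxa — unites the whole ingroup.
C5: derived state '+' in A, N, Y, and Z only — synapomorphy for {A, N, Y, Z}.
Most parsimonious ingroup topology: ((((A,N),Y),Z),L).
N and A form a cherry on this tree, so they are sister taxa.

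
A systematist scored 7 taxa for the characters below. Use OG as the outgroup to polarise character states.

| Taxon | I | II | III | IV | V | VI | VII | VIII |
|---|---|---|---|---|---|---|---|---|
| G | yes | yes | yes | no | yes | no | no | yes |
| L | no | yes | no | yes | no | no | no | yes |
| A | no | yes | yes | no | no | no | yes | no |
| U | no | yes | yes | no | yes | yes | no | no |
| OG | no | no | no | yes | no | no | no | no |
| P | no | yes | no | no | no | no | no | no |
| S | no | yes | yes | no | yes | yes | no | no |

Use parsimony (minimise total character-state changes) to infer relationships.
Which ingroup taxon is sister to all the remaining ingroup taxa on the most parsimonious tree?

Character polarity is set by the outgroup: the derived state is whichever differs from the outgroup's state, so for IV the derived state is 'no', and for the remaining characters it is 'yes'.
I: derived state 'yes' in G only — an autapomorphy, so it tells us nothing about relationships among taxa.
All ingroup taxa share the derived state 'yes' for II; it defines the ingroup but does not resolve relationships within it.
Only A, G, S, and U show the derived state 'yes' for III, supporting them as a clade.
Only A, G, P, S, and U show the derived state 'no' for IV, supporting them as a clade.
Only G, S, and U show the derived state 'yes' for V, supporting them as a clade.
VI: derived state 'yes' in S and U only — synapomorphy for {S, U}.
VII: derived state 'yes' in A only — an autapomorphy, so it tells us nothing about relationships among taxa.
VIII (state 'yes') occurs in G and L but conflicts with the nesting implied by the other characters — most parsimoniously interpreted as homoplasy.
Most parsimonious ingroup topology: ((((G,(U,S)),A),P),L).
L is sister to the clade containing all other ingroup taxa, so it is the earliest-diverging (most basal) ingroup lineage.

L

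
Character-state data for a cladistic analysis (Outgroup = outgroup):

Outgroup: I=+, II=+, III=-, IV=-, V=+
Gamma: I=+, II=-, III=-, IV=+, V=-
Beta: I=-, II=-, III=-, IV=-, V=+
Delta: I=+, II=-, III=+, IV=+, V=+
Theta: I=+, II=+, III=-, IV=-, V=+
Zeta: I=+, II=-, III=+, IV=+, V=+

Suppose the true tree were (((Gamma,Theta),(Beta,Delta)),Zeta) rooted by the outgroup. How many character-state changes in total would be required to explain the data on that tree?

9

Map each character onto (((Gamma,Theta),(Beta,Delta)),Zeta) (rooted by Outgroup) and count the minimum state changes it requires (Fitch parsimony):
I: 1; II: 2; III: 2; IV: 3; V: 1.
Total tree length = 9.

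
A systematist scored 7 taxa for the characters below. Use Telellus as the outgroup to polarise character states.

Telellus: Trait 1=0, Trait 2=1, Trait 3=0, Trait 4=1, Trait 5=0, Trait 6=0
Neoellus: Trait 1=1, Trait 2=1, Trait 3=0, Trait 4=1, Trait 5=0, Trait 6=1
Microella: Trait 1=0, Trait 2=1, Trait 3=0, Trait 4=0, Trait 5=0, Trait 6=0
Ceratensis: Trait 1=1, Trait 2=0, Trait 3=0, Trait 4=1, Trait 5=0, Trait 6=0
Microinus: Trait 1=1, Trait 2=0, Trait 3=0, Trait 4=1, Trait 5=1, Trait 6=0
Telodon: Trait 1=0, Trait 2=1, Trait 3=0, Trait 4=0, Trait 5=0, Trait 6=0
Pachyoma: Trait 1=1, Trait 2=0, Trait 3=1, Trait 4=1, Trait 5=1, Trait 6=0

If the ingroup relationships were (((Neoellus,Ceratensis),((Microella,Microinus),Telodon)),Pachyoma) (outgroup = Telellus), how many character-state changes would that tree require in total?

Map each character onto (((Neoellus,Ceratensis),((Microella,Microinus),Telodon)),Pachyoma) (rooted by Telellus) and count the minimum state changes it requires (Fitch parsimony):
Trait 1: 3; Trait 2: 3; Trait 3: 1; Trait 4: 2; Trait 5: 2; Trait 6: 1.
Total tree length = 12.

12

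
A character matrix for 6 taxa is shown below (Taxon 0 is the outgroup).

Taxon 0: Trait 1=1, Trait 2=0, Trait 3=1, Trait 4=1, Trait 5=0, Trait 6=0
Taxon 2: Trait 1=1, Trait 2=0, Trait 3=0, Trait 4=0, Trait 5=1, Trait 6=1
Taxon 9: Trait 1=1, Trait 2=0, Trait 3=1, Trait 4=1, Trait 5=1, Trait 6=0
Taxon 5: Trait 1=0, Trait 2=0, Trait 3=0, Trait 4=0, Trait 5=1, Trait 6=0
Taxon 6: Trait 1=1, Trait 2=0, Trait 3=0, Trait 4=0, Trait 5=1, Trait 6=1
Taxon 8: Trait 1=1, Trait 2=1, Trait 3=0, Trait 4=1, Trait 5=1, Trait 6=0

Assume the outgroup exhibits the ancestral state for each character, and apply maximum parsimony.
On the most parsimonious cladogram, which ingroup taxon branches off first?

Character polarity is set by the outgroup: the derived state is whichever differs from the outgroup's state, so for Trait 1, Trait 3, Trait 4 the derived state is '0', and for the remaining characters it is '1'.
Trait 1 (derived state '0') is unique to Taxon 5 (autapomorphy; uninformative for grouping).
Trait 2: derived state '1' in Taxon 8 only — an autapomorphy, so it tells us nothing about relationships among taxa.
Only Taxon 2, Taxon 5, Taxon 6, and Taxon 8 show the derived state '0' for Trait 3, supporting them as a clade.
Trait 4: derived state '0' in Taxon 2, Taxon 5, and Taxon 6 only — synapomorphy for {Taxon 2, Taxon 5, Taxon 6}.
Trait 5 (derived state '1') is shared by all ingroup taxa — unites the whole ingroup.
Only Taxon 2 and Taxon 6 show the derived state '1' for Trait 6, supporting them as a clade.
Most parsimonious ingroup topology: ((((Taxon 2,Taxon 6),Taxon 5),Taxon 8),Taxon 9).
Taxon 9 is sister to the clade containing all other ingroup taxa, so it is the earliest-diverging (most basal) ingroup lineage.

Taxon 9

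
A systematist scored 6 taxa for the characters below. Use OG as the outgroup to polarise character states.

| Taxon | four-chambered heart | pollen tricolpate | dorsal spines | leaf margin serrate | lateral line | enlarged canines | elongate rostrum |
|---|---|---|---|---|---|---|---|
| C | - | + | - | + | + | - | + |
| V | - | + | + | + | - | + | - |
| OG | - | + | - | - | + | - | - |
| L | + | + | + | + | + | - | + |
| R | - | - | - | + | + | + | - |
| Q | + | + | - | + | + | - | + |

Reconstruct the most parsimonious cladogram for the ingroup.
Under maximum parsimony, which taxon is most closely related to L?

Q

Character polarity is set by the outgroup: the derived state is whichever differs from the outgroup's state, so for pollen tricolpate, lateral line the derived state is '-', and for the remaining characters it is '+'.
four-chambered heart: derived state '+' in L and Q only — synapomorphy for {L, Q}.
pollen tricolpate (derived state '-') is unique to R (autapomorphy; uninformative for grouping).
dorsal spines (state '+') occurs in L and V but conflicts with the nesting implied by the other characters — most parsimoniously interpreted as homoplasy.
All ingroup taxa share the derived state '+' for leaf margin serrate; it defines the ingroup but does not resolve relationships within it.
lateral line: derived state '-' in V only — an autapomorphy, so it tells us nothing about relationships among taxa.
enlarged canines: derived state '+' in R and V only — synapomorphy for {R, V}.
elongate rostrum (derived state '+') is shared by C, L, and Q — a synapomorphy uniting that clade.
Most parsimonious ingroup topology: ((C,(Q,L)),(R,V)).
L and Q form a cherry on this tree, so they are sister taxa.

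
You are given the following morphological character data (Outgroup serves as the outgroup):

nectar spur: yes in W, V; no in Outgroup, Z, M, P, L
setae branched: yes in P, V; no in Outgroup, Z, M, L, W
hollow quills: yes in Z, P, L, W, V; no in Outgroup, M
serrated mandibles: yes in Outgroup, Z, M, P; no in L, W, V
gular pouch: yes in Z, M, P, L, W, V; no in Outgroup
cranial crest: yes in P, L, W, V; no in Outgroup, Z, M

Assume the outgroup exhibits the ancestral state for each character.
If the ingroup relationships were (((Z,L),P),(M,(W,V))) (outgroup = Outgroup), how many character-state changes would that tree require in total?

11

Map each character onto (((Z,L),P),(M,(W,V))) (rooted by Outgroup) and count the minimum state changes it requires (Fitch parsimony):
nectar spur: 1; setae branched: 2; hollow quills: 2; serrated mandibles: 2; gular pouch: 1; cranial crest: 3.
Total tree length = 11.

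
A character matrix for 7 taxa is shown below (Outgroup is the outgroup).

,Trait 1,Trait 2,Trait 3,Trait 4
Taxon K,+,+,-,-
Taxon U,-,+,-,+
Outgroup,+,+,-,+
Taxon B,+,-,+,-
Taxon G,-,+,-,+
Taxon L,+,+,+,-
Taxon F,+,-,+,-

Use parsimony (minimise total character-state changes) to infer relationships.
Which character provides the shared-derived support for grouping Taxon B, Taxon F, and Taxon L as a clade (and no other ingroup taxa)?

Character polarity is set by the outgroup: the derived state is whichever differs from the outgroup's state, so for Trait 1, Trait 2, Trait 4 the derived state is '-', and for the remaining characters it is '+'.
Trait 1 (derived state '-') is shared by Taxon G and Taxon U — a synapomorphy uniting that clade.
Only Taxon B and Taxon F show the derived state '-' for Trait 2, supporting them as a clade.
Trait 3: derived state '+' in Taxon B, Taxon F, and Taxon L only — synapomorphy for {Taxon B, Taxon F, Taxon L}.
Trait 4: derived state '-' in Taxon B, Taxon F, Taxon K, and Taxon L only — synapomorphy for {Taxon B, Taxon F, Taxon K, Taxon L}.
Most parsimonious ingroup topology: ((Taxon K,(Taxon L,(Taxon F,Taxon B))),(Taxon G,Taxon U)).
The clade {Taxon B, Taxon F, Taxon L} is supported by Trait 3: its derived state '+' occurs in exactly those taxa and in no other taxon (including the outgroup).

Trait 3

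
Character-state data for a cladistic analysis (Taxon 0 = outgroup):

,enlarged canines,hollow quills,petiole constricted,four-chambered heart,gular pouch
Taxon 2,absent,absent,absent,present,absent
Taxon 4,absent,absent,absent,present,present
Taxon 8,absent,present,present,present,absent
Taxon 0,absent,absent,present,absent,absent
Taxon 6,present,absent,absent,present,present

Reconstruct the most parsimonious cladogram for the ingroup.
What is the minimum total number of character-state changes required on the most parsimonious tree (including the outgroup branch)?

Character polarity is set by the outgroup: the derived state is whichever differs from the outgroup's state, so for petiole constricted the derived state is 'absent', and for the remaining characters it is 'present'.
enlarged canines: derived state 'present' in Taxon 6 only — an autapomorphy, so it tells us nothing about relationships among taxa.
hollow quills (derived state 'present') is unique to Taxon 8 (autapomorphy; uninformative for grouping).
petiole constricted: derived state 'absent' in Taxon 2, Taxon 4, and Taxon 6 only — synapomorphy for {Taxon 2, Taxon 4, Taxon 6}.
four-chambered heart (derived state 'present') is shared by all ingroup taxa — unites the whole ingroup.
gular pouch (derived state 'present') is shared by Taxon 4 and Taxon 6 — a synapomorphy uniting that clade.
Most parsimonious ingroup topology: ((Taxon 2,(Taxon 6,Taxon 4)),Taxon 8).
Changes per character on this tree: enlarged canines: 1; hollow quills: 1; petiole constricted: 1; four-chambered heart: 1; gular pouch: 1.
Total = 5.

5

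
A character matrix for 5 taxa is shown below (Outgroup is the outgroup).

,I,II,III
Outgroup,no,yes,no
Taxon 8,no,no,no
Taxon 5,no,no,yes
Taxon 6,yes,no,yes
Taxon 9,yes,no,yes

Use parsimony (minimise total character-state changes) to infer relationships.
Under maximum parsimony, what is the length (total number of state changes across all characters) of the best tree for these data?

3

Character polarity is set by the outgroup: the derived state is whichever differs from the outgroup's state, so for II the derived state is 'no', and for the remaining characters it is 'yes'.
Only Taxon 6 and Taxon 9 show the derived state 'yes' for I, supporting them as a clade.
II (derived state 'no') is shared by all ingroup taxa — unites the whole ingroup.
Only Taxon 5, Taxon 6, and Taxon 9 show the derived state 'yes' for III, supporting them as a clade.
Most parsimonious ingroup topology: (Taxon 8,(Taxon 5,(Taxon 6,Taxon 9))).
Changes per character on this tree: I: 1; II: 1; III: 1.
Total = 3.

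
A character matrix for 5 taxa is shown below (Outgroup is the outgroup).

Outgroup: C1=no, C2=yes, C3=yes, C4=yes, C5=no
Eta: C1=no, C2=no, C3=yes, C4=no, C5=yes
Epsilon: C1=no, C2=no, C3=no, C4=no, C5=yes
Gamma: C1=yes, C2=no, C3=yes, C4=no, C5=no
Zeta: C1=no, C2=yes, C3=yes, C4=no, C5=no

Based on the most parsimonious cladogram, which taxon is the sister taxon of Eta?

Character polarity is set by the outgroup: the derived state is whichever differs from the outgroup's state, so for C2, C3, C4 the derived state is 'no', and for the remaining characters it is 'yes'.
C1: derived state 'yes' in Gamma only — an autapomorphy, so it tells us nothing about relationships among taxa.
C2 (derived state 'no') is shared by Epsilon, Eta, and Gamma — a synapomorphy uniting that clade.
C3 (derived state 'no') is unique to Epsilon (autapomorphy; uninformative for grouping).
All ingroup taxa share the derived state 'no' for C4; it defines the ingroup but does not resolve relationships within it.
C5 (derived state 'yes') is shared by Epsilon and Eta — a synapomorphy uniting that clade.
Most parsimonious ingroup topology: (((Eta,Epsilon),Gamma),Zeta).
Eta and Epsilon form a cherry on this tree, so they are sister taxa.

Epsilon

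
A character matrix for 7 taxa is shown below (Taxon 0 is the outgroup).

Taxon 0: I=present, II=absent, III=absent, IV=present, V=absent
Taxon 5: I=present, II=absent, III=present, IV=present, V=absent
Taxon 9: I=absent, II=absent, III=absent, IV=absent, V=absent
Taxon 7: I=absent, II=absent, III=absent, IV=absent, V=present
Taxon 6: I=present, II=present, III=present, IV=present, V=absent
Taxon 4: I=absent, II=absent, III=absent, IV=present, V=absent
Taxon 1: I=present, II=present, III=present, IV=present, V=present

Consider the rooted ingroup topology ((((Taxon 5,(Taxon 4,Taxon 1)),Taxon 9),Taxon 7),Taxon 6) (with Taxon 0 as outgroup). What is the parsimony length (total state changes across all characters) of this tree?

12

Map each character onto ((((Taxon 5,(Taxon 4,Taxon 1)),Taxon 9),Taxon 7),Taxon 6) (rooted by Taxon 0) and count the minimum state changes it requires (Fitch parsimony):
I: 3; II: 2; III: 3; IV: 2; V: 2.
Total tree length = 12.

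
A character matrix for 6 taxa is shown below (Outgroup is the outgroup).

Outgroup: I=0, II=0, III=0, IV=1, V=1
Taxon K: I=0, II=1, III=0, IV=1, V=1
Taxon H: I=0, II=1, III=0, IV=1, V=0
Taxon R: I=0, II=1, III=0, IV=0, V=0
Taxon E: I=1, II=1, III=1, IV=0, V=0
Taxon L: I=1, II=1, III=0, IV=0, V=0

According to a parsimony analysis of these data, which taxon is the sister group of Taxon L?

Character polarity is set by the outgroup: the derived state is whichever differs from the outgroup's state, so for IV, V the derived state is '0', and for the remaining characters it is '1'.
I (derived state '1') is shared by Taxon E and Taxon L — a synapomorphy uniting that clade.
All ingroup taxa share the derived state '1' for II; it defines the ingroup but does not resolve relationships within it.
III (derived state '1') is unique to Taxon E (autapomorphy; uninformative for grouping).
IV: derived state '0' in Taxon E, Taxon L, and Taxon R only — synapomorphy for {Taxon E, Taxon L, Taxon R}.
V: derived state '0' in Taxon E, Taxon H, Taxon L, and Taxon R only — synapomorphy for {Taxon E, Taxon H, Taxon L, Taxon R}.
Most parsimonious ingroup topology: (Taxon K,(Taxon H,(Taxon R,(Taxon E,Taxon L)))).
Taxon L and Taxon E form a cherry on this tree, so they are sister taxa.

Taxon E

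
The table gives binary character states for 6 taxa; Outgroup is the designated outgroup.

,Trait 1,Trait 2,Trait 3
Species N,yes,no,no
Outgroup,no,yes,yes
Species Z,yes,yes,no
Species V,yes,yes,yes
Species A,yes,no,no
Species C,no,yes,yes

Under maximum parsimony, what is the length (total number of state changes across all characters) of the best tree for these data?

Character polarity is set by the outgroup: the derived state is whichever differs from the outgroup's state, so for Trait 2, Trait 3 the derived state is 'no', and for the remaining characters it is 'yes'.
Trait 1 (derived state 'yes') is shared by Species A, Species N, Species V, and Species Z — a synapomorphy uniting that clade.
Trait 2: derived state 'no' in Species A and Species N only — synapomorphy for {Species A, Species N}.
Trait 3: derived state 'no' in Species A, Species N, and Species Z only — synapomorphy for {Species A, Species N, Species Z}.
Most parsimonious ingroup topology: (((Species Z,(Species A,Species N)),Species V),Species C).
Changes per character on this tree: Trait 1: 1; Trait 2: 1; Trait 3: 1.
Total = 3.

3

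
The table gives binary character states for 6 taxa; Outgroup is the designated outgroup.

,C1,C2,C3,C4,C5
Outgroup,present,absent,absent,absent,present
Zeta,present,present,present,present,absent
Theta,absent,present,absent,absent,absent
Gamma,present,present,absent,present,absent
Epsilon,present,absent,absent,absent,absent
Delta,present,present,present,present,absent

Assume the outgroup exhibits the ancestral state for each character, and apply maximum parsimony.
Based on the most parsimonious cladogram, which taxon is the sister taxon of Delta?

Zeta

Character polarity is set by the outgroup: the derived state is whichever differs from the outgroup's state, so for C1, C5 the derived state is 'absent', and for the remaining characters it is 'present'.
C1 (derived state 'absent') is unique to Theta (autapomorphy; uninformative for grouping).
Only Delta, Gamma, Theta, and Zeta show the derived state 'present' for C2, supporting them as a clade.
C3 (derived state 'present') is shared by Delta and Zeta — a synapomorphy uniting that clade.
Only Delta, Gamma, and Zeta show the derived state 'present' for C4, supporting them as a clade.
C5 (derived state 'absent') is shared by all ingroup taxa — unites the whole ingroup.
Most parsimonious ingroup topology: ((((Zeta,Delta),Gamma),Theta),Epsilon).
Delta and Zeta form a cherry on this tree, so they are sister taxa.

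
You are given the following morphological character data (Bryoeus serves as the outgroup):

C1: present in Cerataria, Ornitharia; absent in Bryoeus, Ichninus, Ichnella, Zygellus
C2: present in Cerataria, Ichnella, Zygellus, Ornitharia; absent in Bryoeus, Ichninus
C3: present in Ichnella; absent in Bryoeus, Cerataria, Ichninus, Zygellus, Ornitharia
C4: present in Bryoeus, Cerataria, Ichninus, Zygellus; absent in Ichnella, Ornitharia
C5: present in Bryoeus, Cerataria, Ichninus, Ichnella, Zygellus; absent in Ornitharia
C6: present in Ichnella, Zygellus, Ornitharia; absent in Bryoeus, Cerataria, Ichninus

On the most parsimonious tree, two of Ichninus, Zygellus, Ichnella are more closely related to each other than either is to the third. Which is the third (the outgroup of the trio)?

Ichninus

Character polarity is set by the outgroup: the derived state is whichever differs from the outgroup's state, so for C4, C5 the derived state is 'absent', and for the remaining characters it is 'present'.
C1 groups Cerataria and Ornitharia, which is incompatible with the clades supported by the remaining characters; treating it as convergent (homoplasy) costs fewer steps than any alternative tree.
Only Cerataria, Ichnella, Ornitharia, and Zygellus show the derived state 'present' for C2, supporting them as a clade.
C3: derived state 'present' in Ichnella only — an autapomorphy, so it tells us nothing about relationships among taxa.
C4 (derived state 'absent') is shared by Ichnella and Ornitharia — a synapomorphy uniting that clade.
C5: derived state 'absent' in Ornitharia only — an autapomorphy, so it tells us nothing about relationships among taxa.
C6 (derived state 'present') is shared by Ichnella, Ornitharia, and Zygellus — a synapomorphy uniting that clade.
Most parsimonious ingroup topology: ((Cerataria,((Ichnella,Ornitharia),Zygellus)),Ichninus).
Ichnella and Zygellus share a more recent common ancestor with each other than either does with Ichninus, so Ichninus is the least closely related of the three.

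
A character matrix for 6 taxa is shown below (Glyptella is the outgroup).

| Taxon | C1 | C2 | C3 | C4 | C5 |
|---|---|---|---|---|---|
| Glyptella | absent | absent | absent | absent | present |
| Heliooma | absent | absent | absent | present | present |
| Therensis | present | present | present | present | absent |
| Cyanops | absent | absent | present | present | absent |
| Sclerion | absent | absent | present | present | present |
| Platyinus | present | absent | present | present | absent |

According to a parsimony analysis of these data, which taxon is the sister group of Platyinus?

Character polarity is set by the outgroup: the derived state is whichever differs from the outgroup's state, so for C5 the derived state is 'absent', and for the remaining characters it is 'present'.
C1 (derived state 'present') is shared by Platyinus and Therensis — a synapomorphy uniting that clade.
C2: derived state 'present' in Therensis only — an autapomorphy, so it tells us nothing about relationships among taxa.
Only Cyanops, Platyinus, Sclerion, and Therensis show the derived state 'present' for C3, supporting them as a clade.
All ingroup taxa share the derived state 'present' for C4; it defines the ingroup but does not resolve relationships within it.
C5: derived state 'absent' in Cyanops, Platyinus, and Therensis only — synapomorphy for {Cyanops, Platyinus, Therensis}.
Most parsimonious ingroup topology: (Heliooma,(((Therensis,Platyinus),Cyanops),Sclerion)).
Platyinus and Therensis form a cherry on this tree, so they are sister taxa.

Therensis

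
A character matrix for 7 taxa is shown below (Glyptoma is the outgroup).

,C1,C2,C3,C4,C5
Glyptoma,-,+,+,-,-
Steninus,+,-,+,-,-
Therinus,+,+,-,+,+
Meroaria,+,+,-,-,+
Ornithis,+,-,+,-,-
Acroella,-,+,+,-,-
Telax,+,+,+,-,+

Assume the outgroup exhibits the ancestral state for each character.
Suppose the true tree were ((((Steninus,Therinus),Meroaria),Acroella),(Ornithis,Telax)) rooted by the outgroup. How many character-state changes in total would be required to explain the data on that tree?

Map each character onto ((((Steninus,Therinus),Meroaria),Acroella),(Ornithis,Telax)) (rooted by Glyptoma) and count the minimum state changes it requires (Fitch parsimony):
C1: 2; C2: 2; C3: 2; C4: 1; C5: 3.
Total tree length = 10.

10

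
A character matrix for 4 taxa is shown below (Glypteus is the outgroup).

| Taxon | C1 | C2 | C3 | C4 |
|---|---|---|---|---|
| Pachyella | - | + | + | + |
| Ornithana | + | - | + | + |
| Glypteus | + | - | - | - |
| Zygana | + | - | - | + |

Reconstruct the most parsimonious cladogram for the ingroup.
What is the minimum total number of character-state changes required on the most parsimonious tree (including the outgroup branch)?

Character polarity is set by the outgroup: the derived state is whichever differs from the outgroup's state, so for C1 the derived state is '-', and for the remaining characters it is '+'.
C1 (derived state '-') is unique to Pachyella (autapomorphy; uninformative for grouping).
C2: derived state '+' in Pachyella only — an autapomorphy, so it tells us nothing about relationships among taxa.
C3 (derived state '+') is shared by Ornithana and Pachyella — a synapomorphy uniting that clade.
C4 (derived state '+') is shared by all ingroup taxa — unites the whole ingroup.
Most parsimonious ingroup topology: ((Ornithana,Pachyella),Zygana).
Changes per character on this tree: C1: 1; C2: 1; C3: 1; C4: 1.
Total = 4.

4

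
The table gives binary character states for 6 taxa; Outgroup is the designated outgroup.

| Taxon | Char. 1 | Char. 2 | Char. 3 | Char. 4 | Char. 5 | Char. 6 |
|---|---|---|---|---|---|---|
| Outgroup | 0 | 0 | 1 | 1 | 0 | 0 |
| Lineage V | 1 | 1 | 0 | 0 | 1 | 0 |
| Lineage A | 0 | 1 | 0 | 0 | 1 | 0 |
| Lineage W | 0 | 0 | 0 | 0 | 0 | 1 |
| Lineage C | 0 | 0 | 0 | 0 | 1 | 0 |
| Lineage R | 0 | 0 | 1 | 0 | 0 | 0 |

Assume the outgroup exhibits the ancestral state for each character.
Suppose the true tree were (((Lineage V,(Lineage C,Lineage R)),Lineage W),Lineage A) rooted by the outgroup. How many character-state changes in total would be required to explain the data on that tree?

10

Map each character onto (((Lineage V,(Lineage C,Lineage R)),Lineage W),Lineage A) (rooted by Outgroup) and count the minimum state changes it requires (Fitch parsimony):
Char. 1: 1; Char. 2: 2; Char. 3: 2; Char. 4: 1; Char. 5: 3; Char. 6: 1.
Total tree length = 10.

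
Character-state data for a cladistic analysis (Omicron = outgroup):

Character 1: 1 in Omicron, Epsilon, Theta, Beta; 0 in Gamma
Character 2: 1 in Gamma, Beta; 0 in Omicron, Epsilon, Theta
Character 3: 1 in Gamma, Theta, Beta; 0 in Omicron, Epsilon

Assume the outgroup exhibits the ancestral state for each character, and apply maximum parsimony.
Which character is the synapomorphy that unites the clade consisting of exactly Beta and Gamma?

Character polarity is set by the outgroup: the derived state is whichever differs from the outgroup's state, so for Character 1 the derived state is '0', and for the remaining characters it is '1'.
Character 1: derived state '0' in Gamma only — an autapomorphy, so it tells us nothing about relationships among taxa.
Character 2: derived state '1' in Beta and Gamma only — synapomorphy for {Beta, Gamma}.
Character 3: derived state '1' in Beta, Gamma, and Theta only — synapomorphy for {Beta, Gamma, Theta}.
Most parsimonious ingroup topology: ((Theta,(Gamma,Beta)),Epsilon).
The clade {Beta, Gamma} is supported by Character 2: its derived state '1' occurs in exactly those taxa and in no other taxon (including the outgroup).

Character 2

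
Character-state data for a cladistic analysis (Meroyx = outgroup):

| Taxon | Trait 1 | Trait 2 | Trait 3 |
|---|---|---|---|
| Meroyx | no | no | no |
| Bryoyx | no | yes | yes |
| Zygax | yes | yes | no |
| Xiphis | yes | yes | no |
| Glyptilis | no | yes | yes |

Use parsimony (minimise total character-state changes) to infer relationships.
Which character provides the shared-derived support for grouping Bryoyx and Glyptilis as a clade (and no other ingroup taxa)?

The outgroup has state 'no' for every character, so 'yes' is the derived state throughout.
Trait 1: derived state 'yes' in Xiphis and Zygax only — synapomorphy for {Xiphis, Zygax}.
All ingroup taxa share the derived state 'yes' for Trait 2; it defines the ingroup but does not resolve relationships within it.
Only Bryoyx and Glyptilis show the derived state 'yes' for Trait 3, supporting them as a clade.
Most parsimonious ingroup topology: ((Zygax,Xiphis),(Glyptilis,Bryoyx)).
The clade {Bryoyx, Glyptilis} is supported by Trait 3: its derived state 'yes' occurs in exactly those taxa and in no other taxon (including the outgroup).

Trait 3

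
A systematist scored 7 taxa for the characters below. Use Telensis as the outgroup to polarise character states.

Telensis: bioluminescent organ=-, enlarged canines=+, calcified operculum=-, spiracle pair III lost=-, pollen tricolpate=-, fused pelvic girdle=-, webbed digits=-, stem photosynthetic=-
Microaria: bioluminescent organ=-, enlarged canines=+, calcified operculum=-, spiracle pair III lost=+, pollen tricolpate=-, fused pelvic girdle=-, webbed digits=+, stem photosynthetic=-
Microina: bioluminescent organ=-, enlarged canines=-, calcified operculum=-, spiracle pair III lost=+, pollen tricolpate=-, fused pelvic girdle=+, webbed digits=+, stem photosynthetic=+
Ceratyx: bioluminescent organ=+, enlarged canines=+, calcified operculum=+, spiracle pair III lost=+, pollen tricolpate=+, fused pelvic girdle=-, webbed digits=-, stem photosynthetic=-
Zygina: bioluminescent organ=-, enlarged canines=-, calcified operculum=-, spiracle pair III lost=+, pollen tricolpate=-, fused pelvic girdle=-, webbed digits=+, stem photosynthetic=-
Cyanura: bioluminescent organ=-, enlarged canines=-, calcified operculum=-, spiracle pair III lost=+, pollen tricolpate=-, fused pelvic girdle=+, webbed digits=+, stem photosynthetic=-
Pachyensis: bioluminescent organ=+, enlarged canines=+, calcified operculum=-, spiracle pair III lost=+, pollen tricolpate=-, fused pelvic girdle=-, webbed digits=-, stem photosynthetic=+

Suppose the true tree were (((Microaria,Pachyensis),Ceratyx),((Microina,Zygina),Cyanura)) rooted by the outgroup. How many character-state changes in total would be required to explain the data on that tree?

12

Map each character onto (((Microaria,Pachyensis),Ceratyx),((Microina,Zygina),Cyanura)) (rooted by Telensis) and count the minimum state changes it requires (Fitch parsimony):
bioluminescent organ: 2; enlarged canines: 1; calcified operculum: 1; spiracle pair III lost: 1; pollen tricolpate: 1; fused pelvic girdle: 2; webbed digits: 2; stem photosynthetic: 2.
Total tree length = 12.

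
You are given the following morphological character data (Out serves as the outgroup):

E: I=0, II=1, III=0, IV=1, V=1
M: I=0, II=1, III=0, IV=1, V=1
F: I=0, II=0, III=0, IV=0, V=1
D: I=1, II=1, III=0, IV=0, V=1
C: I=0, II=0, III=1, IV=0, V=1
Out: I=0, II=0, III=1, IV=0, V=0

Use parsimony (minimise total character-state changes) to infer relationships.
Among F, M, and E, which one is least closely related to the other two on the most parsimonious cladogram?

F

Character polarity is set by the outgroup: the derived state is whichever differs from the outgroup's state, so for III the derived state is '0', and for the remaining characters it is '1'.
I: derived state '1' in D only — an autapomorphy, so it tells us nothing about relationships among taxa.
II (derived state '1') is shared by D, E, and M — a synapomorphy uniting that clade.
III: derived state '0' in D, E, F, and M only — synapomorphy for {D, E, F, M}.
IV (derived state '1') is shared by E and M — a synapomorphy uniting that clade.
All ingroup taxa share the derived state '1' for V; it defines the ingroup but does not resolve relationships within it.
Most parsimonious ingroup topology: ((F,(D,(E,M))),C).
E and M share a more recent common ancestor with each other than either does with F, so F is the least closely related of the three.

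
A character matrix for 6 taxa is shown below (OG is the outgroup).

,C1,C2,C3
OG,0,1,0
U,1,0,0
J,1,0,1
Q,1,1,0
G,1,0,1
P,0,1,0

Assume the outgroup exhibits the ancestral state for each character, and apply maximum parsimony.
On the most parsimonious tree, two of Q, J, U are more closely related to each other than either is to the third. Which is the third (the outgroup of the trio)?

Q

Character polarity is set by the outgroup: the derived state is whichever differs from the outgroup's state, so for C2 the derived state is '0', and for the remaining characters it is '1'.
C1 (derived state '1') is shared by G, J, Q, and U — a synapomorphy uniting that clade.
C2: derived state '0' in G, J, and U only — synapomorphy for {G, J, U}.
Only G and J show the derived state '1' for C3, supporting them as a clade.
Most parsimonious ingroup topology: (((U,(J,G)),Q),P).
J and U share a more recent common ancestor with each other than either does with Q, so Q is the least closely related of the three.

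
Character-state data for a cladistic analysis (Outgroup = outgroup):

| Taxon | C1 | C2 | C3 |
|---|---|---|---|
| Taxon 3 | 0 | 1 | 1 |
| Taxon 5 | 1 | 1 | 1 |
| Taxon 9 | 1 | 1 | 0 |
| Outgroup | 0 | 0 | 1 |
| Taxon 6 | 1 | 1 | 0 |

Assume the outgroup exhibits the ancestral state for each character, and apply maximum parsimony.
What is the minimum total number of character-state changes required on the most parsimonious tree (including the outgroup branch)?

3

Character polarity is set by the outgroup: the derived state is whichever differs from the outgroup's state, so for C3 the derived state is '0', and for the remaining characters it is '1'.
C1 (derived state '1') is shared by Taxon 5, Taxon 6, and Taxon 9 — a synapomorphy uniting that clade.
C2 (derived state '1') is shared by all ingroup taxa — unites the whole ingroup.
C3 (derived state '0') is shared by Taxon 6 and Taxon 9 — a synapomorphy uniting that clade.
Most parsimonious ingroup topology: ((Taxon 5,(Taxon 6,Taxon 9)),Taxon 3).
Changes per character on this tree: C1: 1; C2: 1; C3: 1.
Total = 3.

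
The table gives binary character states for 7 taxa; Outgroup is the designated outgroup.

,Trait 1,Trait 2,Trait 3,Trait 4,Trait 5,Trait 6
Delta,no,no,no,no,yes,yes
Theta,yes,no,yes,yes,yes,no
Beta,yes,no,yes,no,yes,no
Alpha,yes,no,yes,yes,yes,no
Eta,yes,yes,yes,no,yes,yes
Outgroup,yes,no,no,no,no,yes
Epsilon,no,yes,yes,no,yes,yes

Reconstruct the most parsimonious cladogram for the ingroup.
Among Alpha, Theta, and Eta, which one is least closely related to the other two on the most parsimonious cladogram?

Character polarity is set by the outgroup: the derived state is whichever differs from the outgroup's state, so for Trait 1, Trait 6 the derived state is 'no', and for the remaining characters it is 'yes'.
Trait 1 (state 'no') occurs in Delta and Epsilon but conflicts with the nesting implied by the other characters — most parsimoniously interpreted as homoplasy.
Trait 2: derived state 'yes' in Epsilon and Eta only — synapomorphy for {Epsilon, Eta}.
Only Alpha, Beta, Epsilon, Eta, and Theta show the derived state 'yes' for Trait 3, supporting them as a clade.
Only Alpha and Theta show the derived state 'yes' for Trait 4, supporting them as a clade.
Trait 5 (derived state 'yes') is shared by all ingroup taxa — unites the whole ingroup.
Trait 6 (derived state 'no') is shared by Alpha, Beta, and Theta — a synapomorphy uniting that clade.
Most parsimonious ingroup topology: (Delta,((Eta,Epsilon),(Beta,(Alpha,Theta)))).
Alpha and Theta share a more recent common ancestor with each other than either does with Eta, so Eta is the least closely related of the three.

Eta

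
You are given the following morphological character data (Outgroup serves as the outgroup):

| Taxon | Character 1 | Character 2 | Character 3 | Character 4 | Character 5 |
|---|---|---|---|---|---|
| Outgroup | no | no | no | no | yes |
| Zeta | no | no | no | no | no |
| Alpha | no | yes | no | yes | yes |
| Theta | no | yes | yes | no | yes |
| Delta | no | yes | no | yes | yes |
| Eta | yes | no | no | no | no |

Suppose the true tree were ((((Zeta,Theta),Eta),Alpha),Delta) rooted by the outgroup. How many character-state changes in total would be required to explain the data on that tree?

9

Map each character onto ((((Zeta,Theta),Eta),Alpha),Delta) (rooted by Outgroup) and count the minimum state changes it requires (Fitch parsimony):
Character 1: 1; Character 2: 3; Character 3: 1; Character 4: 2; Character 5: 2.
Total tree length = 9.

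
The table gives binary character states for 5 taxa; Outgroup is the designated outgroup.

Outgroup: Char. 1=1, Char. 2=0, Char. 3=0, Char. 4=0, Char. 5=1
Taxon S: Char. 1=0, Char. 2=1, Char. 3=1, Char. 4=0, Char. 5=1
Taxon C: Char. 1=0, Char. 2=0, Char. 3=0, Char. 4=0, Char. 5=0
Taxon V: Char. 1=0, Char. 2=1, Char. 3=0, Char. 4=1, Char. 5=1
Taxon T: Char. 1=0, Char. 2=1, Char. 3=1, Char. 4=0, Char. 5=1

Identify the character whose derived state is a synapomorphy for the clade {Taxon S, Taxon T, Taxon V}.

Character polarity is set by the outgroup: the derived state is whichever differs from the outgroup's state, so for Char. 1, Char. 5 the derived state is '0', and for the remaining characters it is '1'.
All ingroup taxa share the derived state '0' for Char. 1; it defines the ingroup but does not resolve relationships within it.
Char. 2 (derived state '1') is shared by Taxon S, Taxon T, and Taxon V — a synapomorphy uniting that clade.
Only Taxon S and Taxon T show the derived state '1' for Char. 3, supporting them as a clade.
Char. 4 (derived state '1') is unique to Taxon V (autapomorphy; uninformative for grouping).
Char. 5: derived state '0' in Taxon C only — an autapomorphy, so it tells us nothing about relationships among taxa.
Most parsimonious ingroup topology: (((Taxon S,Taxon T),Taxon V),Taxon C).
The clade {Taxon S, Taxon T, Taxon V} is supported by Char. 2: its derived state '1' occurs in exactly those taxa and in no other taxon (including the outgroup).

Char. 2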